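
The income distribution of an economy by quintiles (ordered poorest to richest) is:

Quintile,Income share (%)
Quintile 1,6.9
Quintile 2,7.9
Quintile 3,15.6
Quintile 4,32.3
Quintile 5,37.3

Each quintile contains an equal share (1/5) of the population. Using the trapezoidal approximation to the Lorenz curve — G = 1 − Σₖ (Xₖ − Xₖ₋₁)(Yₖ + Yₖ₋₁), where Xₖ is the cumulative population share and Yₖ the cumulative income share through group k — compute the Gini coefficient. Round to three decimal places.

0.341

Cumulative income shares Yₖ: 0.0690, 0.1480, 0.3040, 0.6270, 1.0000
Σ (Xₖ−Xₖ₋₁)(Yₖ+Yₖ₋₁) = (1/5)(0.0690+0.0000) + (1/5)(0.1480+0.0690) + (1/5)(0.3040+0.1480) + (1/5)(0.6270+0.3040) + (1/5)(1.0000+0.6270)
  = 0.0138 + 0.0434 + 0.0904 + 0.1862 + 0.3254 = 0.6592
G = 1 − 0.6592 = 0.3408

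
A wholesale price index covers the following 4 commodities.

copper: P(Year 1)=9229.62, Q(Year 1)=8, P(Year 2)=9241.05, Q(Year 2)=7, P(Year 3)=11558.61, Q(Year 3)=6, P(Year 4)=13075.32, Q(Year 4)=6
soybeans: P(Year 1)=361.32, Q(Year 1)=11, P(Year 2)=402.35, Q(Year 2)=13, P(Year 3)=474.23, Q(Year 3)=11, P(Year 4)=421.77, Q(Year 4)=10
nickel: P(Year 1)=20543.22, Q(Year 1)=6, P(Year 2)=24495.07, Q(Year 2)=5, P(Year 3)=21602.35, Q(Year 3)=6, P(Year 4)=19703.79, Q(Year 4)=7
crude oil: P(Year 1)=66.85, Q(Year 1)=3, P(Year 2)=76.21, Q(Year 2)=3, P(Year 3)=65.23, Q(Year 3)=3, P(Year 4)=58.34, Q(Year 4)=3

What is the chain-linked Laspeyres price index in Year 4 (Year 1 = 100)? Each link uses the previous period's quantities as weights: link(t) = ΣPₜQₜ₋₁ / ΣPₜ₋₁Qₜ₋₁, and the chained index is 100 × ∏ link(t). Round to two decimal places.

Link Year 1→Year 2:
ΣP(Year 2)Q(Year 1) = 9241.05×8 + 402.35×11 + 24495.07×6 + 76.21×3 = 73928.4 + 4425.85 + 146970.42 + 228.63 = 225553.3
ΣP(Year 1)Q(Year 1) = 9229.62×8 + 361.32×11 + 20543.22×6 + 66.85×3 = 73836.96 + 3974.52 + 123259.32 + 200.55 = 201271.35
link = 225553.3/201271.35 = 1.120643
Link Year 2→Year 3:
ΣP(Year 3)Q(Year 2) = 11558.61×7 + 474.23×13 + 21602.35×5 + 65.23×3 = 80910.27 + 6164.99 + 108011.75 + 195.69 = 195282.7
ΣP(Year 2)Q(Year 2) = 9241.05×7 + 402.35×13 + 24495.07×5 + 76.21×3 = 64687.35 + 5230.55 + 122475.35 + 228.63 = 192621.88
link = 195282.7/192621.88 = 1.013814
Link Year 3→Year 4:
ΣP(Year 4)Q(Year 3) = 13075.32×6 + 421.77×11 + 19703.79×6 + 58.34×3 = 78451.92 + 4639.47 + 118222.74 + 175.02 = 201489.15
ΣP(Year 3)Q(Year 3) = 11558.61×6 + 474.23×11 + 21602.35×6 + 65.23×3 = 69351.66 + 5216.53 + 129614.1 + 195.69 = 204377.98
link = 201489.15/204377.98 = 0.985865
Chained index = 100 × 1.120643 × 1.013814 × 0.985865 = 112.0064

112.01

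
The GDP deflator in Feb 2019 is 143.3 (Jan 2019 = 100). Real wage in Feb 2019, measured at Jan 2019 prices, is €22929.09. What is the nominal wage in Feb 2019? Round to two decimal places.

32857.39

Nominal = Real × (Index/100) = 22929.09 × (143.3/100)
        = 22929.09 × 1.433 = 32857.3860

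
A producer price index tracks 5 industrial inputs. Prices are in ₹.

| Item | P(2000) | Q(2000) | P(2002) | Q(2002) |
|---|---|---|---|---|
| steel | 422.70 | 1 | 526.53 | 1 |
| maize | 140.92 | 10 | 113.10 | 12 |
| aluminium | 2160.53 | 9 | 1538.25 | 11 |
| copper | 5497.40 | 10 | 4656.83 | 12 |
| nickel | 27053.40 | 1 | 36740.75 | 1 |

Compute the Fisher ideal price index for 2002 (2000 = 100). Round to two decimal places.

94.68

Laspeyres component (base-period weights):
ΣP(2002)Q(2000) = 526.53×1 + 113.10×10 + 1538.25×9 + 4656.83×10 + 36740.75×1 = 526.53 + 1131 + 13844.25 + 46568.3 + 36740.75 = 98810.83
ΣP(2000)Q(2000) = 422.70×1 + 140.92×10 + 2160.53×9 + 5497.40×10 + 27053.40×1 = 422.7 + 1409.2 + 19444.77 + 54974 + 27053.4 = 103304.07
L = 98810.83 / 103304.07 × 100 = 95.6505
Paasche component (current-period weights):
ΣP(2002)Q(2002) = 526.53×1 + 113.10×12 + 1538.25×11 + 4656.83×12 + 36740.75×1 = 526.53 + 1357.2 + 16920.75 + 55881.96 + 36740.75 = 111427.19
ΣP(2000)Q(2002) = 422.70×1 + 140.92×12 + 2160.53×11 + 5497.40×12 + 27053.40×1 = 422.7 + 1691.04 + 23765.83 + 65968.8 + 27053.4 = 118901.77
P = 111427.19 / 118901.77 × 100 = 93.7137
Fisher = √(L × P) = √(95.6505 × 93.7137) = 94.6771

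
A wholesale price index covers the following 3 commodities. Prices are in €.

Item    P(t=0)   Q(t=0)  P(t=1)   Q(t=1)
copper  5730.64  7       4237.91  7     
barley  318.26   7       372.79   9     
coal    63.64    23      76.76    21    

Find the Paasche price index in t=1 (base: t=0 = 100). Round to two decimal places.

78.15

Paasche price index uses current-period quantities as weights.
ΣP(t=1)·Q(t=1) = 4237.91×7 + 372.79×9 + 76.76×21 = 29665.37 + 3355.11 + 1611.96 = 34632.44
ΣP(t=0)·Q(t=1) = 5730.64×7 + 318.26×9 + 63.64×21 = 40114.48 + 2864.34 + 1336.44 = 44315.26
Index = 34632.44 / 44315.26 × 100 = 78.1501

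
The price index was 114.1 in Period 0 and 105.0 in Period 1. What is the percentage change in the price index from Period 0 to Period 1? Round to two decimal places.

-7.98%

Change = (105.0 − 114.1) / 114.1 × 100
       = -9.1 / 114.1 × 100 = -7.9755%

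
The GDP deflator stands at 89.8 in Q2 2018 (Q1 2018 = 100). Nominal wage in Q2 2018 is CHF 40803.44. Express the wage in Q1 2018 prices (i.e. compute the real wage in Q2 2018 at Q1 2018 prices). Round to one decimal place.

45438.1

Real = Nominal ÷ (Index/100) = 40803.44 ÷ (89.8/100)
     = 40803.44 ÷ 0.898 = 45438.1292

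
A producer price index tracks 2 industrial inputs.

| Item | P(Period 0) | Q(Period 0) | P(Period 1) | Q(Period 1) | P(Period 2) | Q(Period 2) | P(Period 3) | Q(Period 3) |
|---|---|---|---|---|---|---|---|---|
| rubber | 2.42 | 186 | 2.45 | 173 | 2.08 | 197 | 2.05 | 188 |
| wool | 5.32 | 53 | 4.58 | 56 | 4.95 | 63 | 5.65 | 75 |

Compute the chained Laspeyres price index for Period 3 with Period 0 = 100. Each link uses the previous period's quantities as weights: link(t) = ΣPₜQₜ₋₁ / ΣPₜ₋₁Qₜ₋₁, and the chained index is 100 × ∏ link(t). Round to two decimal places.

94.06

Link Period 0→Period 1:
ΣP(Period 1)Q(Period 0) = 2.45×186 + 4.58×53 = 455.7 + 242.74 = 698.44
ΣP(Period 0)Q(Period 0) = 2.42×186 + 5.32×53 = 450.12 + 281.96 = 732.08
link = 698.44/732.08 = 0.954049
Link Period 1→Period 2:
ΣP(Period 2)Q(Period 1) = 2.08×173 + 4.95×56 = 359.84 + 277.2 = 637.04
ΣP(Period 1)Q(Period 1) = 2.45×173 + 4.58×56 = 423.85 + 256.48 = 680.33
link = 637.04/680.33 = 0.936369
Link Period 2→Period 3:
ΣP(Period 3)Q(Period 2) = 2.05×197 + 5.65×63 = 403.85 + 355.95 = 759.8
ΣP(Period 2)Q(Period 2) = 2.08×197 + 4.95×63 = 409.76 + 311.85 = 721.61
link = 759.8/721.61 = 1.052923
Chained index = 100 × 0.954049 × 0.936369 × 1.052923 = 94.0620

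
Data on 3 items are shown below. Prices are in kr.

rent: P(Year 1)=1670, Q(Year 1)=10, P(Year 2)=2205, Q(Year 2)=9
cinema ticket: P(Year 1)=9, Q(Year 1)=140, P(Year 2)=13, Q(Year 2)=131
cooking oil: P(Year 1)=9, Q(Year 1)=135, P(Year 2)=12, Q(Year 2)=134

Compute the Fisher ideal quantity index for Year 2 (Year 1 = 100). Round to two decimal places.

Laspeyres component (base-period weights):
ΣP(Year 1)Q(Year 2) = 1670×9 + 9×131 + 9×134 = 15030 + 1179 + 1206 = 17415
ΣP(Year 1)Q(Year 1) = 1670×10 + 9×140 + 9×135 = 16700 + 1260 + 1215 = 19175
L = 17415 / 19175 × 100 = 90.8214
Paasche component (current-period weights):
ΣP(Year 2)Q(Year 2) = 2205×9 + 13×131 + 12×134 = 19845 + 1703 + 1608 = 23156
ΣP(Year 2)Q(Year 1) = 2205×10 + 13×140 + 12×135 = 22050 + 1820 + 1620 = 25490
P = 23156 / 25490 × 100 = 90.8435
Fisher = √(L × P) = √(90.8214 × 90.8435) = 90.8324

90.83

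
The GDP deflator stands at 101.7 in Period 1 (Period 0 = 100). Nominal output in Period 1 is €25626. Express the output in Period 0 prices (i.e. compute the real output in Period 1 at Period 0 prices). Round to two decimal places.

Real = Nominal ÷ (Index/100) = 25626 ÷ (101.7/100)
     = 25626 ÷ 1.017 = 25197.6401

25197.64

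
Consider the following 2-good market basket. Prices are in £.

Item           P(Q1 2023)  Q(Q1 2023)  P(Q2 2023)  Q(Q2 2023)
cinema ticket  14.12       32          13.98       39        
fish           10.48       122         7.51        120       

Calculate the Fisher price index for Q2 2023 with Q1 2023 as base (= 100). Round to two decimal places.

79.39

Laspeyres component (base-period weights):
ΣP(Q2 2023)Q(Q1 2023) = 13.98×32 + 7.51×122 = 447.36 + 916.22 = 1363.58
ΣP(Q1 2023)Q(Q1 2023) = 14.12×32 + 10.48×122 = 451.84 + 1278.56 = 1730.4
L = 1363.58 / 1730.4 × 100 = 78.8014
Paasche component (current-period weights):
ΣP(Q2 2023)Q(Q2 2023) = 13.98×39 + 7.51×120 = 545.22 + 901.2 = 1446.42
ΣP(Q1 2023)Q(Q2 2023) = 14.12×39 + 10.48×120 = 550.68 + 1257.6 = 1808.28
P = 1446.42 / 1808.28 × 100 = 79.9887
Fisher = √(L × P) = √(78.8014 × 79.9887) = 79.3929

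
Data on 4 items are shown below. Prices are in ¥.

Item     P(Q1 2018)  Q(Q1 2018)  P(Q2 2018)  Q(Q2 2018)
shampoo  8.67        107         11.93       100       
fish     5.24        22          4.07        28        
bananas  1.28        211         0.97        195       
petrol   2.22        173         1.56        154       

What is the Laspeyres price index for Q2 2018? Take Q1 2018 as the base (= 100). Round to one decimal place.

Laspeyres price index uses base-period quantities as weights.
ΣP(Q2 2018)·Q(Q1 2018) = 11.93×107 + 4.07×22 + 0.97×211 + 1.56×173 = 1276.51 + 89.54 + 204.67 + 269.88 = 1840.6
ΣP(Q1 2018)·Q(Q1 2018) = 8.67×107 + 5.24×22 + 1.28×211 + 2.22×173 = 927.69 + 115.28 + 270.08 + 384.06 = 1697.11
Index = 1840.6 / 1697.11 × 100 = 108.4550

108.5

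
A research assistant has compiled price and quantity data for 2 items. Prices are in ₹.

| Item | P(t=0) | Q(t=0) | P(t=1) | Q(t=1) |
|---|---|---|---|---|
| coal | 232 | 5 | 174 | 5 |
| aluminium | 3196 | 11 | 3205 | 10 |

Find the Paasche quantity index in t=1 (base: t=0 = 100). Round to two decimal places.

Paasche quantity index uses current-period prices as weights.
ΣP(t=1)·Q(t=1) = 174×5 + 3205×10 = 870 + 32050 = 32920
ΣP(t=1)·Q(t=0) = 174×5 + 3205×11 = 870 + 35255 = 36125
Index = 32920 / 36125 × 100 = 91.1280

91.13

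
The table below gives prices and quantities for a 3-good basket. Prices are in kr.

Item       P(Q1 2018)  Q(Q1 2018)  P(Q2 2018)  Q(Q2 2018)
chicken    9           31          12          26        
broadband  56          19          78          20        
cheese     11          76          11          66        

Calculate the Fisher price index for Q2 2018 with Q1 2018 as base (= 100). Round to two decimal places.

Laspeyres component (base-period weights):
ΣP(Q2 2018)Q(Q1 2018) = 12×31 + 78×19 + 11×76 = 372 + 1482 + 836 = 2690
ΣP(Q1 2018)Q(Q1 2018) = 9×31 + 56×19 + 11×76 = 279 + 1064 + 836 = 2179
L = 2690 / 2179 × 100 = 123.4511
Paasche component (current-period weights):
ΣP(Q2 2018)Q(Q2 2018) = 12×26 + 78×20 + 11×66 = 312 + 1560 + 726 = 2598
ΣP(Q1 2018)Q(Q2 2018) = 9×26 + 56×20 + 11×66 = 234 + 1120 + 726 = 2080
P = 2598 / 2080 × 100 = 124.9038
Fisher = √(L × P) = √(123.4511 × 124.9038) = 124.1754

124.18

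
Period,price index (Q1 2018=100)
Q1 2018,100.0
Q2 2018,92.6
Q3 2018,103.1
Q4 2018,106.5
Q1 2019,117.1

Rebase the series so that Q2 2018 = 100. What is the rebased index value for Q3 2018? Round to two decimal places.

Rebased(Q3 2018) = 103.1 / 92.6 × 100 = 111.3391

111.34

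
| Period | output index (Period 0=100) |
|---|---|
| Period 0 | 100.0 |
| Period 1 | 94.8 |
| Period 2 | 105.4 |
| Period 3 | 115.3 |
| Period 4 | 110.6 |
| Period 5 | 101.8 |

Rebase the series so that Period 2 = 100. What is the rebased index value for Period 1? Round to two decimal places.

89.94

Rebased(Period 1) = 94.8 / 105.4 × 100 = 89.9431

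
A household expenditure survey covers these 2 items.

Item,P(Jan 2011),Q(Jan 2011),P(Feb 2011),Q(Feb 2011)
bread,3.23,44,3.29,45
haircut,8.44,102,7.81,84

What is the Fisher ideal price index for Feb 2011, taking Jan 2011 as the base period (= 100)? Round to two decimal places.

93.99

Laspeyres component (base-period weights):
ΣP(Feb 2011)Q(Jan 2011) = 3.29×44 + 7.81×102 = 144.76 + 796.62 = 941.38
ΣP(Jan 2011)Q(Jan 2011) = 3.23×44 + 8.44×102 = 142.12 + 860.88 = 1003
L = 941.38 / 1003 × 100 = 93.8564
Paasche component (current-period weights):
ΣP(Feb 2011)Q(Feb 2011) = 3.29×45 + 7.81×84 = 148.05 + 656.04 = 804.09
ΣP(Jan 2011)Q(Feb 2011) = 3.23×45 + 8.44×84 = 145.35 + 708.96 = 854.31
P = 804.09 / 854.31 × 100 = 94.1216
Fisher = √(L × P) = √(93.8564 × 94.1216) = 93.9889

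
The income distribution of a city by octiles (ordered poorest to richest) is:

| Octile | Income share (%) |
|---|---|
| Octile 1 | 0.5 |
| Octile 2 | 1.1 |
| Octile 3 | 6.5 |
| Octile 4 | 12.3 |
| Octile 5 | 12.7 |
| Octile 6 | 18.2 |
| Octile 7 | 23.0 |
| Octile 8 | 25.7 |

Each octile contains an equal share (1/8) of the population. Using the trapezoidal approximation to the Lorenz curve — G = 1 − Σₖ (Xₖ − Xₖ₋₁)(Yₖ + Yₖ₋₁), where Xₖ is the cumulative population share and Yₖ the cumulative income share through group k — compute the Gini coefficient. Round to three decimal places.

Cumulative income shares Yₖ: 0.0050, 0.0160, 0.0810, 0.2040, 0.3310, 0.5130, 0.7430, 1.0000
Σ (Xₖ−Xₖ₋₁)(Yₖ+Yₖ₋₁) = (1/8)(0.0050+0.0000) + (1/8)(0.0160+0.0050) + (1/8)(0.0810+0.0160) + (1/8)(0.2040+0.0810) + (1/8)(0.3310+0.2040) + (1/8)(0.5130+0.3310) + (1/8)(0.7430+0.5130) + (1/8)(1.0000+0.7430)
  = 0.0006 + 0.0026 + 0.0121 + 0.0356 + 0.0669 + 0.1055 + 0.1570 + 0.2179 = 0.5983
G = 1 − 0.5983 = 0.4017

0.402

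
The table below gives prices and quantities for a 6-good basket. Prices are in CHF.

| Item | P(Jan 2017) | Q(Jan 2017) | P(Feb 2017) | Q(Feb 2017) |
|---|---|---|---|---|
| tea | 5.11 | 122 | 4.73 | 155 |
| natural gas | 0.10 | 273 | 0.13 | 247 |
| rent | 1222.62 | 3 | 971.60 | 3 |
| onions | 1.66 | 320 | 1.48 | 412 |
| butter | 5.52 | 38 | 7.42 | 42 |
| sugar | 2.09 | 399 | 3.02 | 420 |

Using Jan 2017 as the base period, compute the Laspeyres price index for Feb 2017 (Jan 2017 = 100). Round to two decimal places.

93.12

Laspeyres price index uses base-period quantities as weights.
ΣP(Feb 2017)·Q(Jan 2017) = 4.73×122 + 0.13×273 + 971.60×3 + 1.48×320 + 7.42×38 + 3.02×399 = 577.06 + 35.49 + 2914.8 + 473.6 + 281.96 + 1204.98 = 5487.89
ΣP(Jan 2017)·Q(Jan 2017) = 5.11×122 + 0.10×273 + 1222.62×3 + 1.66×320 + 5.52×38 + 2.09×399 = 623.42 + 27.3 + 3667.86 + 531.2 + 209.76 + 833.91 = 5893.45
Index = 5487.89 / 5893.45 × 100 = 93.1185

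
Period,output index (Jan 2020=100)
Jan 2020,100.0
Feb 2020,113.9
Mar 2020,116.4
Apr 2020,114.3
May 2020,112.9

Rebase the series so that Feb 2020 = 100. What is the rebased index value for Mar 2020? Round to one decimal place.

Rebased(Mar 2020) = 116.4 / 113.9 × 100 = 102.1949

102.2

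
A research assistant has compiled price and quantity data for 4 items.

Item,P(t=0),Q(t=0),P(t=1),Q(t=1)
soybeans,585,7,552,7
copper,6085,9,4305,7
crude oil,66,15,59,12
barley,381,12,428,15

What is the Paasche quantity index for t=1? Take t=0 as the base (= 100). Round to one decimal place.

84.6

Paasche quantity index uses current-period prices as weights.
ΣP(t=1)·Q(t=1) = 552×7 + 4305×7 + 59×12 + 428×15 = 3864 + 30135 + 708 + 6420 = 41127
ΣP(t=1)·Q(t=0) = 552×7 + 4305×9 + 59×15 + 428×12 = 3864 + 38745 + 885 + 5136 = 48630
Index = 41127 / 48630 × 100 = 84.5713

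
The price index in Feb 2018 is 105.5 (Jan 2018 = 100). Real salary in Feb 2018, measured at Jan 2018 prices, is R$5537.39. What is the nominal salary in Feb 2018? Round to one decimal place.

5841.9

Nominal = Real × (Index/100) = 5537.39 × (105.5/100)
        = 5537.39 × 1.055 = 5841.9465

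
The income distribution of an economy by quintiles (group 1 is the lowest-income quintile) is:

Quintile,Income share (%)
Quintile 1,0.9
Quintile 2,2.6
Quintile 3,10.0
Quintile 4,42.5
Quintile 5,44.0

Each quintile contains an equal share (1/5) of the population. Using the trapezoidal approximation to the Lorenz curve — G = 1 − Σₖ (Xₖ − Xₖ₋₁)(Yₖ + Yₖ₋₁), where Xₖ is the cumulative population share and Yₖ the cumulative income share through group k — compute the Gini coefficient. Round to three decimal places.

0.504

Cumulative income shares Yₖ: 0.0090, 0.0350, 0.1350, 0.5600, 1.0000
Σ (Xₖ−Xₖ₋₁)(Yₖ+Yₖ₋₁) = (1/5)(0.0090+0.0000) + (1/5)(0.0350+0.0090) + (1/5)(0.1350+0.0350) + (1/5)(0.5600+0.1350) + (1/5)(1.0000+0.5600)
  = 0.0018 + 0.0088 + 0.0340 + 0.1390 + 0.3120 = 0.4956
G = 1 − 0.4956 = 0.5044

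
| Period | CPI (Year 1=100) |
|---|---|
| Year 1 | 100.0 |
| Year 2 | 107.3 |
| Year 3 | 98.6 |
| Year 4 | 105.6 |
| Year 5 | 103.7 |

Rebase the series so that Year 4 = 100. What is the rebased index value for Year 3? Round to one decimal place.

Rebased(Year 3) = 98.6 / 105.6 × 100 = 93.3712

93.4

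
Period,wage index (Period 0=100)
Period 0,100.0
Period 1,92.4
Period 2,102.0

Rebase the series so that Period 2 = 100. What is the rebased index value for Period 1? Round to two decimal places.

Rebased(Period 1) = 92.4 / 102.0 × 100 = 90.5882

90.59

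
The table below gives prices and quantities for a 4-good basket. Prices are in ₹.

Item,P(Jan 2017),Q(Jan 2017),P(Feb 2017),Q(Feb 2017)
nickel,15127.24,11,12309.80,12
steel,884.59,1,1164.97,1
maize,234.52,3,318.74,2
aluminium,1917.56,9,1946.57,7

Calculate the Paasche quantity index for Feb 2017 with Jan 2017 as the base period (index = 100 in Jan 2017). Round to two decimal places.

Paasche quantity index uses current-period prices as weights.
ΣP(Feb 2017)·Q(Feb 2017) = 12309.80×12 + 1164.97×1 + 318.74×2 + 1946.57×7 = 147717.6 + 1164.97 + 637.48 + 13625.99 = 163146.04
ΣP(Feb 2017)·Q(Jan 2017) = 12309.80×11 + 1164.97×1 + 318.74×3 + 1946.57×9 = 135407.8 + 1164.97 + 956.22 + 17519.13 = 155048.12
Index = 163146.04 / 155048.12 × 100 = 105.2228

105.22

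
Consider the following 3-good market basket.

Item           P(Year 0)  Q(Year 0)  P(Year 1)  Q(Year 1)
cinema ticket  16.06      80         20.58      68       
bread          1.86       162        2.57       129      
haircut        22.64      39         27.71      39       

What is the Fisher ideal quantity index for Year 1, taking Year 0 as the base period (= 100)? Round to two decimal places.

Laspeyres component (base-period weights):
ΣP(Year 0)Q(Year 1) = 16.06×68 + 1.86×129 + 22.64×39 = 1092.08 + 239.94 + 882.96 = 2214.98
ΣP(Year 0)Q(Year 0) = 16.06×80 + 1.86×162 + 22.64×39 = 1284.8 + 301.32 + 882.96 = 2469.08
L = 2214.98 / 2469.08 × 100 = 89.7087
Paasche component (current-period weights):
ΣP(Year 1)Q(Year 1) = 20.58×68 + 2.57×129 + 27.71×39 = 1399.44 + 331.53 + 1080.69 = 2811.66
ΣP(Year 1)Q(Year 0) = 20.58×80 + 2.57×162 + 27.71×39 = 1646.4 + 416.34 + 1080.69 = 3143.43
P = 2811.66 / 3143.43 × 100 = 89.4456
Fisher = √(L × P) = √(89.7087 × 89.4456) = 89.5771

89.58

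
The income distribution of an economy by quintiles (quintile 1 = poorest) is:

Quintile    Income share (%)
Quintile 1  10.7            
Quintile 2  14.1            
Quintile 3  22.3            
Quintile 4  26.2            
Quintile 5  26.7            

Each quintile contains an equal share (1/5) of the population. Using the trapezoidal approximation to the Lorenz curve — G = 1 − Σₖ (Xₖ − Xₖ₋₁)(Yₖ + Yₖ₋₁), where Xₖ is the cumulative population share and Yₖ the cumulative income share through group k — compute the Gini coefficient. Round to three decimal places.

Cumulative income shares Yₖ: 0.1070, 0.2480, 0.4710, 0.7330, 1.0000
Σ (Xₖ−Xₖ₋₁)(Yₖ+Yₖ₋₁) = (1/5)(0.1070+0.0000) + (1/5)(0.2480+0.1070) + (1/5)(0.4710+0.2480) + (1/5)(0.7330+0.4710) + (1/5)(1.0000+0.7330)
  = 0.0214 + 0.0710 + 0.1438 + 0.2408 + 0.3466 = 0.8236
G = 1 − 0.8236 = 0.1764

0.176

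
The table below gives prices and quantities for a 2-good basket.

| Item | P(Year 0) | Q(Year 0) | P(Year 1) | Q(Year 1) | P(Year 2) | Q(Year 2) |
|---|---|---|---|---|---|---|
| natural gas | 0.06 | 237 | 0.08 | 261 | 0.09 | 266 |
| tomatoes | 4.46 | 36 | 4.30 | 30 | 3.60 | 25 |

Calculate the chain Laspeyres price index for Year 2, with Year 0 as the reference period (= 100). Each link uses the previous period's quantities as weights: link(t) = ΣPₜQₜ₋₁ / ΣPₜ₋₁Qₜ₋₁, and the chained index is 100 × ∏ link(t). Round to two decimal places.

Link Year 0→Year 1:
ΣP(Year 1)Q(Year 0) = 0.08×237 + 4.30×36 = 18.96 + 154.8 = 173.76
ΣP(Year 0)Q(Year 0) = 0.06×237 + 4.46×36 = 14.22 + 160.56 = 174.78
link = 173.76/174.78 = 0.994164
Link Year 1→Year 2:
ΣP(Year 2)Q(Year 1) = 0.09×261 + 3.60×30 = 23.49 + 108 = 131.49
ΣP(Year 1)Q(Year 1) = 0.08×261 + 4.30×30 = 20.88 + 129 = 149.88
link = 131.49/149.88 = 0.877302
Chained index = 100 × 0.994164 × 0.877302 = 87.2182

87.22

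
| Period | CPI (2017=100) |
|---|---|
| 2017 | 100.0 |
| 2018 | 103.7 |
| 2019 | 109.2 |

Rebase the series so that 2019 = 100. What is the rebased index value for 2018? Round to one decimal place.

95.0

Rebased(2018) = 103.7 / 109.2 × 100 = 94.9634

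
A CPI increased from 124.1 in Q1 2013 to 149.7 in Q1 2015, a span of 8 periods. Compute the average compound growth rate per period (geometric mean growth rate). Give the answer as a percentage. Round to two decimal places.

2.37%

Growth factor = (149.7/124.1)^(1/8) = (1.206285)^(1/8) = 1.023720
Growth rate = 1.023720 − 1 = 0.023720 = 2.3720%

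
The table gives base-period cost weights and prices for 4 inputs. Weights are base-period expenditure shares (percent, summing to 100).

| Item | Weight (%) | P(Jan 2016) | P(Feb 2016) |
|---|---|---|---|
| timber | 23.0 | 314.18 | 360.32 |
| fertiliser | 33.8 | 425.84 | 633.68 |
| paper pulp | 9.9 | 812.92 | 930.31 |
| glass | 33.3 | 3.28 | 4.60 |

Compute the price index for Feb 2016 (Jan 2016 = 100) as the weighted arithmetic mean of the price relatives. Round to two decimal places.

134.71

timber: 23.0 × (360.32/314.18) = 23.0 × 1.146858 = 26.3777
fertiliser: 33.8 × (633.68/425.84) = 33.8 × 1.488071 = 50.2968
paper pulp: 9.9 × (930.31/812.92) = 9.9 × 1.144405 = 11.3296
glass: 33.3 × (4.60/3.28) = 33.3 × 1.402439 = 46.7012
Index = Σ wᵢ·(p₁ᵢ/p₀ᵢ) = 26.3777 + 50.2968 + 11.3296 + 46.7012 = 134.7054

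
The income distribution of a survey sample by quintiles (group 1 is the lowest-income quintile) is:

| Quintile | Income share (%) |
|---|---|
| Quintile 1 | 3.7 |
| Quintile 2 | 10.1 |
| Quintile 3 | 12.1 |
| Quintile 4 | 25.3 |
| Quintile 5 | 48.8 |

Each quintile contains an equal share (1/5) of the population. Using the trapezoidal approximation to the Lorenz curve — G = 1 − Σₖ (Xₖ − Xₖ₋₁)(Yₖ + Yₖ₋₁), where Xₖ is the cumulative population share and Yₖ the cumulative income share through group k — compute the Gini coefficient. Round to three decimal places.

Cumulative income shares Yₖ: 0.0370, 0.1380, 0.2590, 0.5120, 1.0000
Σ (Xₖ−Xₖ₋₁)(Yₖ+Yₖ₋₁) = (1/5)(0.0370+0.0000) + (1/5)(0.1380+0.0370) + (1/5)(0.2590+0.1380) + (1/5)(0.5120+0.2590) + (1/5)(1.0000+0.5120)
  = 0.0074 + 0.0350 + 0.0794 + 0.1542 + 0.3024 = 0.5784
G = 1 − 0.5784 = 0.4216

0.422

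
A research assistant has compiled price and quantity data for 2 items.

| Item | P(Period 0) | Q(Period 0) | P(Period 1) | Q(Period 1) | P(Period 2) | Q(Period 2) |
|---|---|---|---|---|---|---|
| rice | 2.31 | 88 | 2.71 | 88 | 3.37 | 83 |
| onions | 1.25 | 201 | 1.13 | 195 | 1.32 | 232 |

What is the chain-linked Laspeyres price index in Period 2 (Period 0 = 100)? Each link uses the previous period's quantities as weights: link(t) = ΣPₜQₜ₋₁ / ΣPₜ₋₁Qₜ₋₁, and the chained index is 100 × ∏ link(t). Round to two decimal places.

Link Period 0→Period 1:
ΣP(Period 1)Q(Period 0) = 2.71×88 + 1.13×201 = 238.48 + 227.13 = 465.61
ΣP(Period 0)Q(Period 0) = 2.31×88 + 1.25×201 = 203.28 + 251.25 = 454.53
link = 465.61/454.53 = 1.024377
Link Period 1→Period 2:
ΣP(Period 2)Q(Period 1) = 3.37×88 + 1.32×195 = 296.56 + 257.4 = 553.96
ΣP(Period 1)Q(Period 1) = 2.71×88 + 1.13×195 = 238.48 + 220.35 = 458.83
link = 553.96/458.83 = 1.207332
Chained index = 100 × 1.024377 × 1.207332 = 123.6763

123.68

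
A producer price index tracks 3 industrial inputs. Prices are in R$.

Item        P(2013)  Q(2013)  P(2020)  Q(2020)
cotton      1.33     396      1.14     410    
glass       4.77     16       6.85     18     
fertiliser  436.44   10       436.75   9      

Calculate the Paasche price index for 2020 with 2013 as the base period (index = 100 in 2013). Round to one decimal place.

Paasche price index uses current-period quantities as weights.
ΣP(2020)·Q(2020) = 1.14×410 + 6.85×18 + 436.75×9 = 467.4 + 123.3 + 3930.75 = 4521.45
ΣP(2013)·Q(2020) = 1.33×410 + 4.77×18 + 436.44×9 = 545.3 + 85.86 + 3927.96 = 4559.12
Index = 4521.45 / 4559.12 × 100 = 99.1737

99.2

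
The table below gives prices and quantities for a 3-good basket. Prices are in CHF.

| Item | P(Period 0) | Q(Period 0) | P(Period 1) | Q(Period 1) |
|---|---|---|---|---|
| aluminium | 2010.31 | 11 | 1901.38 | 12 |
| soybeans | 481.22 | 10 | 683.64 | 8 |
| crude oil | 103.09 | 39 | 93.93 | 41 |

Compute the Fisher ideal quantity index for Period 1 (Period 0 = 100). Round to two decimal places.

103.17

Laspeyres component (base-period weights):
ΣP(Period 0)Q(Period 1) = 2010.31×12 + 481.22×8 + 103.09×41 = 24123.72 + 3849.76 + 4226.69 = 32200.17
ΣP(Period 0)Q(Period 0) = 2010.31×11 + 481.22×10 + 103.09×39 = 22113.41 + 4812.2 + 4020.51 = 30946.12
L = 32200.17 / 30946.12 × 100 = 104.0524
Paasche component (current-period weights):
ΣP(Period 1)Q(Period 1) = 1901.38×12 + 683.64×8 + 93.93×41 = 22816.56 + 5469.12 + 3851.13 = 32136.81
ΣP(Period 1)Q(Period 0) = 1901.38×11 + 683.64×10 + 93.93×39 = 20915.18 + 6836.4 + 3663.27 = 31414.85
P = 32136.81 / 31414.85 × 100 = 102.2981
Fisher = √(L × P) = √(104.0524 × 102.2981) = 103.1715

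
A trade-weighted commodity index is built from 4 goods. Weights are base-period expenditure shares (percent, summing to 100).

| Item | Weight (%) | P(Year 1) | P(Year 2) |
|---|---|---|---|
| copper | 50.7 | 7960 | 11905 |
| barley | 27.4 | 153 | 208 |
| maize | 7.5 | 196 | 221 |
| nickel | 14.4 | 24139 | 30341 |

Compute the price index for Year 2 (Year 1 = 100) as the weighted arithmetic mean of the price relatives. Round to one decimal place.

copper: 50.7 × (11905/7960) = 50.7 × 1.495603 = 75.8271
barley: 27.4 × (208/153) = 27.4 × 1.359477 = 37.2497
maize: 7.5 × (221/196) = 7.5 × 1.127551 = 8.4566
nickel: 14.4 × (30341/24139) = 14.4 × 1.256929 = 18.0998
Index = Σ wᵢ·(p₁ᵢ/p₀ᵢ) = 75.8271 + 37.2497 + 8.4566 + 18.0998 = 139.6332

139.6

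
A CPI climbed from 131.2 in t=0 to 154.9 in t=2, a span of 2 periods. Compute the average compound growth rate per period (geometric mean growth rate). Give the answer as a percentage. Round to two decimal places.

8.66%

Growth factor = (154.9/131.2)^(1/2) = (1.180640)^(1/2) = 1.086573
Growth rate = 1.086573 − 1 = 0.086573 = 8.6573%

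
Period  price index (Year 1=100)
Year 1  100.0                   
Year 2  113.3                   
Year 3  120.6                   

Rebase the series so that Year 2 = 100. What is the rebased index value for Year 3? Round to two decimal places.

Rebased(Year 3) = 120.6 / 113.3 × 100 = 106.4431

106.44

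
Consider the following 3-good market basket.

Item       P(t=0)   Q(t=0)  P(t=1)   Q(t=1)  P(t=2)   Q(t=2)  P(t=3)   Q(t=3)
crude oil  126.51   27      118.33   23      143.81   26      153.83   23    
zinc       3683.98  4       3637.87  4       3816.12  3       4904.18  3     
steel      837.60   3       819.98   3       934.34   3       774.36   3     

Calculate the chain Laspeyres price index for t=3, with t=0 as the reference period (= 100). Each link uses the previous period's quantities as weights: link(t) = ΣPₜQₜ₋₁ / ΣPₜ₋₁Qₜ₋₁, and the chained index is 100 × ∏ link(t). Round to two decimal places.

123.85

Link t=0→t=1:
ΣP(t=1)Q(t=0) = 118.33×27 + 3637.87×4 + 819.98×3 = 3194.91 + 14551.48 + 2459.94 = 20206.33
ΣP(t=0)Q(t=0) = 126.51×27 + 3683.98×4 + 837.60×3 = 3415.77 + 14735.92 + 2512.8 = 20664.49
link = 20206.33/20664.49 = 0.977829
Link t=1→t=2:
ΣP(t=2)Q(t=1) = 143.81×23 + 3816.12×4 + 934.34×3 = 3307.63 + 15264.48 + 2803.02 = 21375.13
ΣP(t=1)Q(t=1) = 118.33×23 + 3637.87×4 + 819.98×3 = 2721.59 + 14551.48 + 2459.94 = 19733.01
link = 21375.13/19733.01 = 1.083217
Link t=2→t=3:
ΣP(t=3)Q(t=2) = 153.83×26 + 4904.18×3 + 774.36×3 = 3999.58 + 14712.54 + 2323.08 = 21035.2
ΣP(t=2)Q(t=2) = 143.81×26 + 3816.12×3 + 934.34×3 = 3739.06 + 11448.36 + 2803.02 = 17990.44
link = 21035.2/17990.44 = 1.169243
Chained index = 100 × 0.977829 × 1.083217 × 1.169243 = 123.8463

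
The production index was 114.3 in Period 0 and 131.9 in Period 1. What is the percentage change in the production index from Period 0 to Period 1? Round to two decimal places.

Change = (131.9 − 114.3) / 114.3 × 100
       = 17.6 / 114.3 × 100 = 15.3981%

15.40%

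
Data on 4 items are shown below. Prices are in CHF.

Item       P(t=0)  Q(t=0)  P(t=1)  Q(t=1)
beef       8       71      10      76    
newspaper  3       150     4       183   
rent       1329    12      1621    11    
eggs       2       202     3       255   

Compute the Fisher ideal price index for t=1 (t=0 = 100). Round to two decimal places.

123.18

Laspeyres component (base-period weights):
ΣP(t=1)Q(t=0) = 10×71 + 4×150 + 1621×12 + 3×202 = 710 + 600 + 19452 + 606 = 21368
ΣP(t=0)Q(t=0) = 8×71 + 3×150 + 1329×12 + 2×202 = 568 + 450 + 15948 + 404 = 17370
L = 21368 / 17370 × 100 = 123.0167
Paasche component (current-period weights):
ΣP(t=1)Q(t=1) = 10×76 + 4×183 + 1621×11 + 3×255 = 760 + 732 + 17831 + 765 = 20088
ΣP(t=0)Q(t=1) = 8×76 + 3×183 + 1329×11 + 2×255 = 608 + 549 + 14619 + 510 = 16286
P = 20088 / 16286 × 100 = 123.3452
Fisher = √(L × P) = √(123.0167 × 123.3452) = 123.1808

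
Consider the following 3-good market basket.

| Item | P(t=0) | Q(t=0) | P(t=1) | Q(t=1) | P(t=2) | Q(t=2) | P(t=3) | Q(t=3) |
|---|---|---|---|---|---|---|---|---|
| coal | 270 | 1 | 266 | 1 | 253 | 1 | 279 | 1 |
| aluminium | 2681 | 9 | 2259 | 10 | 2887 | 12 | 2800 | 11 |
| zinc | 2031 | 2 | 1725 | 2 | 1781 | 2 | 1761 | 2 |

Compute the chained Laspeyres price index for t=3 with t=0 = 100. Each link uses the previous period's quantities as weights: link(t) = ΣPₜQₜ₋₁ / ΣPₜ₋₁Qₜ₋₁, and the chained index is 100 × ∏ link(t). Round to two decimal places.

Link t=0→t=1:
ΣP(t=1)Q(t=0) = 266×1 + 2259×9 + 1725×2 = 266 + 20331 + 3450 = 24047
ΣP(t=0)Q(t=0) = 270×1 + 2681×9 + 2031×2 = 270 + 24129 + 4062 = 28461
link = 24047/28461 = 0.844911
Link t=1→t=2:
ΣP(t=2)Q(t=1) = 253×1 + 2887×10 + 1781×2 = 253 + 28870 + 3562 = 32685
ΣP(t=1)Q(t=1) = 266×1 + 2259×10 + 1725×2 = 266 + 22590 + 3450 = 26306
link = 32685/26306 = 1.242492
Link t=2→t=3:
ΣP(t=3)Q(t=2) = 279×1 + 2800×12 + 1761×2 = 279 + 33600 + 3522 = 37401
ΣP(t=2)Q(t=2) = 253×1 + 2887×12 + 1781×2 = 253 + 34644 + 3562 = 38459
link = 37401/38459 = 0.972490
Chained index = 100 × 0.844911 × 1.242492 × 0.972490 = 102.0915

102.09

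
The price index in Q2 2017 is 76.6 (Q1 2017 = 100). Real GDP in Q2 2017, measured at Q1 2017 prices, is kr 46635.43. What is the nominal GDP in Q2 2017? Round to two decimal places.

35722.74

Nominal = Real × (Index/100) = 46635.43 × (76.6/100)
        = 46635.43 × 0.766 = 35722.7394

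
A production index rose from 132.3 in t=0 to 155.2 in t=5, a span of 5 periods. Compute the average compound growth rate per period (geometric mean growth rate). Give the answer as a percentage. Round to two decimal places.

3.24%

Growth factor = (155.2/132.3)^(1/5) = (1.173091)^(1/5) = 1.032444
Growth rate = 1.032444 − 1 = 0.032444 = 3.2444%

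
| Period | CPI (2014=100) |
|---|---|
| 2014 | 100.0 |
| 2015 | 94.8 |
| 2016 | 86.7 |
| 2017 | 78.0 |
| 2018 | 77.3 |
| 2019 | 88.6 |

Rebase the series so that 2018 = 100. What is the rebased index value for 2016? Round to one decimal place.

Rebased(2016) = 86.7 / 77.3 × 100 = 112.1604

112.2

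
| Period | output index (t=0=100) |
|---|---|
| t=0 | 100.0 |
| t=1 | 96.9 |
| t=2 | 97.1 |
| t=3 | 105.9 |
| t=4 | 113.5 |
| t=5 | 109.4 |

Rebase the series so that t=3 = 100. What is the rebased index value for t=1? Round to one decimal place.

Rebased(t=1) = 96.9 / 105.9 × 100 = 91.5014

91.5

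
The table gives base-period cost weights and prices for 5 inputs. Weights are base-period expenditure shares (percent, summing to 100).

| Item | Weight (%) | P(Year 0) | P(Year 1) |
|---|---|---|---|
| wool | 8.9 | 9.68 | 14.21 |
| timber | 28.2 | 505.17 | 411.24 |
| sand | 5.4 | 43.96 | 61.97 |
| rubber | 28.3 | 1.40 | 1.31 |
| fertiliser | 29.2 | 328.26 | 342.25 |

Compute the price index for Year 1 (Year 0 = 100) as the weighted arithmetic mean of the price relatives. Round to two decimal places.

wool: 8.9 × (14.21/9.68) = 8.9 × 1.467975 = 13.0650
timber: 28.2 × (411.24/505.17) = 28.2 × 0.814063 = 22.9566
sand: 5.4 × (61.97/43.96) = 5.4 × 1.409691 = 7.6123
rubber: 28.3 × (1.31/1.40) = 28.3 × 0.935714 = 26.4807
fertiliser: 29.2 × (342.25/328.26) = 29.2 × 1.042619 = 30.4445
Index = Σ wᵢ·(p₁ᵢ/p₀ᵢ) = 13.0650 + 22.9566 + 7.6123 + 26.4807 + 30.4445 = 100.5591

100.56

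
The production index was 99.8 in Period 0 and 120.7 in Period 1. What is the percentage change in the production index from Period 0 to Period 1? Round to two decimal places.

Change = (120.7 − 99.8) / 99.8 × 100
       = 20.9 / 99.8 × 100 = 20.9419%

20.94%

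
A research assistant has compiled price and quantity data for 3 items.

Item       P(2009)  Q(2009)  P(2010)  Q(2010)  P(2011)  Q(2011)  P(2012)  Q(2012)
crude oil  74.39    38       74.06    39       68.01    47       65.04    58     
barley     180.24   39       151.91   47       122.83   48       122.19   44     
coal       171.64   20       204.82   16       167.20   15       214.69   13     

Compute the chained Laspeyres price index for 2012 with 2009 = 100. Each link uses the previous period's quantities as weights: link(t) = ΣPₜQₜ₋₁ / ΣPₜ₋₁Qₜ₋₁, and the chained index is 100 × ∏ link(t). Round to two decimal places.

Link 2009→2010:
ΣP(2010)Q(2009) = 74.06×38 + 151.91×39 + 204.82×20 = 2814.28 + 5924.49 + 4096.4 = 12835.17
ΣP(2009)Q(2009) = 74.39×38 + 180.24×39 + 171.64×20 = 2826.82 + 7029.36 + 3432.8 = 13288.98
link = 12835.17/13288.98 = 0.965851
Link 2010→2011:
ΣP(2011)Q(2010) = 68.01×39 + 122.83×47 + 167.20×16 = 2652.39 + 5773.01 + 2675.2 = 11100.6
ΣP(2010)Q(2010) = 74.06×39 + 151.91×47 + 204.82×16 = 2888.34 + 7139.77 + 3277.12 = 13305.23
link = 11100.6/13305.23 = 0.834304
Link 2011→2012:
ΣP(2012)Q(2011) = 65.04×47 + 122.19×48 + 214.69×15 = 3056.88 + 5865.12 + 3220.35 = 12142.35
ΣP(2011)Q(2011) = 68.01×47 + 122.83×48 + 167.20×15 = 3196.47 + 5895.84 + 2508 = 11600.31
link = 12142.35/11600.31 = 1.046726
Chained index = 100 × 0.965851 × 0.834304 × 1.046726 = 84.3465

84.35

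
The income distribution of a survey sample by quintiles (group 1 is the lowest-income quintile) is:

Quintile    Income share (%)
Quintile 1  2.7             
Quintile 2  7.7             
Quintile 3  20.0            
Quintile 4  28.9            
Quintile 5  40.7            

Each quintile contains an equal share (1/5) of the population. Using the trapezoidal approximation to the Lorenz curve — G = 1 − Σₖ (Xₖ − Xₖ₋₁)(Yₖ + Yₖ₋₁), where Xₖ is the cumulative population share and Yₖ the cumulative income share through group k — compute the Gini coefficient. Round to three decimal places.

0.389

Cumulative income shares Yₖ: 0.0270, 0.1040, 0.3040, 0.5930, 1.0000
Σ (Xₖ−Xₖ₋₁)(Yₖ+Yₖ₋₁) = (1/5)(0.0270+0.0000) + (1/5)(0.1040+0.0270) + (1/5)(0.3040+0.1040) + (1/5)(0.5930+0.3040) + (1/5)(1.0000+0.5930)
  = 0.0054 + 0.0262 + 0.0816 + 0.1794 + 0.3186 = 0.6112
G = 1 − 0.6112 = 0.3888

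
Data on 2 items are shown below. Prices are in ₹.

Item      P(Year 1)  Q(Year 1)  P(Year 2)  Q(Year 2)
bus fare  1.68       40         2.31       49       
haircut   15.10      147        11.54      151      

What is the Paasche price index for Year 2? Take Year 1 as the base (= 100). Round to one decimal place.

Paasche price index uses current-period quantities as weights.
ΣP(Year 2)·Q(Year 2) = 2.31×49 + 11.54×151 = 113.19 + 1742.54 = 1855.73
ΣP(Year 1)·Q(Year 2) = 1.68×49 + 15.10×151 = 82.32 + 2280.1 = 2362.42
Index = 1855.73 / 2362.42 × 100 = 78.5521

78.6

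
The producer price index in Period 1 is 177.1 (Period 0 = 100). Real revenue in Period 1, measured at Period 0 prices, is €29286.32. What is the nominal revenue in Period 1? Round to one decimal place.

51866.1

Nominal = Real × (Index/100) = 29286.32 × (177.1/100)
        = 29286.32 × 1.771 = 51866.0727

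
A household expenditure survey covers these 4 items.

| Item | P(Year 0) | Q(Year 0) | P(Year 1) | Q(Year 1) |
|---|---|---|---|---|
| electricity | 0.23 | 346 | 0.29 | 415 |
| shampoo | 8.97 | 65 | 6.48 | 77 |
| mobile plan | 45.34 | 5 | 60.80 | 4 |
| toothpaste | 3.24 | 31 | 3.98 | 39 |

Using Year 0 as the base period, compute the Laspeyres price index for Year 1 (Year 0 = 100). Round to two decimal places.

Laspeyres price index uses base-period quantities as weights.
ΣP(Year 1)·Q(Year 0) = 0.29×346 + 6.48×65 + 60.80×5 + 3.98×31 = 100.34 + 421.2 + 304 + 123.38 = 948.92
ΣP(Year 0)·Q(Year 0) = 0.23×346 + 8.97×65 + 45.34×5 + 3.24×31 = 79.58 + 583.05 + 226.7 + 100.44 = 989.77
Index = 948.92 / 989.77 × 100 = 95.8728

95.87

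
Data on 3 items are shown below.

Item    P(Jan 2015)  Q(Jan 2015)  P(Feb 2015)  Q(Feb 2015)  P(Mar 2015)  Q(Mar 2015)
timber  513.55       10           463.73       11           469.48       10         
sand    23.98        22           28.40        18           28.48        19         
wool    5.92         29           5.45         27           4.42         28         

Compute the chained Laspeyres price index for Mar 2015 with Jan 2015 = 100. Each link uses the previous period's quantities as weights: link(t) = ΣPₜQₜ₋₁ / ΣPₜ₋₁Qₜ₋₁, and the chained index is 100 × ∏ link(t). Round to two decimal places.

93.49

Link Jan 2015→Feb 2015:
ΣP(Feb 2015)Q(Jan 2015) = 463.73×10 + 28.40×22 + 5.45×29 = 4637.3 + 624.8 + 158.05 = 5420.15
ΣP(Jan 2015)Q(Jan 2015) = 513.55×10 + 23.98×22 + 5.92×29 = 5135.5 + 527.56 + 171.68 = 5834.74
link = 5420.15/5834.74 = 0.928945
Link Feb 2015→Mar 2015:
ΣP(Mar 2015)Q(Feb 2015) = 469.48×11 + 28.48×18 + 4.42×27 = 5164.28 + 512.64 + 119.34 = 5796.26
ΣP(Feb 2015)Q(Feb 2015) = 463.73×11 + 28.40×18 + 5.45×27 = 5101.03 + 511.2 + 147.15 = 5759.38
link = 5796.26/5759.38 = 1.006403
Chained index = 100 × 0.928945 × 1.006403 = 93.4893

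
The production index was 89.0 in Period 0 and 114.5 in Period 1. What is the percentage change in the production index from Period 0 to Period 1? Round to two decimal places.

Change = (114.5 − 89.0) / 89.0 × 100
       = 25.5 / 89.0 × 100 = 28.6517%

28.65%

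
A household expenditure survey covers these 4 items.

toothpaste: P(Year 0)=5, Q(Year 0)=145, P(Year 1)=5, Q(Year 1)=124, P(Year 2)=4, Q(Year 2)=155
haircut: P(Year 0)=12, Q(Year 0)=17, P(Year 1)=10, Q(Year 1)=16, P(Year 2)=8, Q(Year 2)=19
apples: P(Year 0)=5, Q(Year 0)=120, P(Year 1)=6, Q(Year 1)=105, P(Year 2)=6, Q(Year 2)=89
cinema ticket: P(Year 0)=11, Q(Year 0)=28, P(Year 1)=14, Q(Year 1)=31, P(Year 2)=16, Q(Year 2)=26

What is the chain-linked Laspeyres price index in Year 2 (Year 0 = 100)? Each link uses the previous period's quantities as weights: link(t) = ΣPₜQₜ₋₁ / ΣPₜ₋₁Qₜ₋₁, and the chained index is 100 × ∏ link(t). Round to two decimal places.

Link Year 0→Year 1:
ΣP(Year 1)Q(Year 0) = 5×145 + 10×17 + 6×120 + 14×28 = 725 + 170 + 720 + 392 = 2007
ΣP(Year 0)Q(Year 0) = 5×145 + 12×17 + 5×120 + 11×28 = 725 + 204 + 600 + 308 = 1837
link = 2007/1837 = 1.092542
Link Year 1→Year 2:
ΣP(Year 2)Q(Year 1) = 4×124 + 8×16 + 6×105 + 16×31 = 496 + 128 + 630 + 496 = 1750
ΣP(Year 1)Q(Year 1) = 5×124 + 10×16 + 6×105 + 14×31 = 620 + 160 + 630 + 434 = 1844
link = 1750/1844 = 0.949024
Chained index = 100 × 1.092542 × 0.949024 = 103.6849

103.68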